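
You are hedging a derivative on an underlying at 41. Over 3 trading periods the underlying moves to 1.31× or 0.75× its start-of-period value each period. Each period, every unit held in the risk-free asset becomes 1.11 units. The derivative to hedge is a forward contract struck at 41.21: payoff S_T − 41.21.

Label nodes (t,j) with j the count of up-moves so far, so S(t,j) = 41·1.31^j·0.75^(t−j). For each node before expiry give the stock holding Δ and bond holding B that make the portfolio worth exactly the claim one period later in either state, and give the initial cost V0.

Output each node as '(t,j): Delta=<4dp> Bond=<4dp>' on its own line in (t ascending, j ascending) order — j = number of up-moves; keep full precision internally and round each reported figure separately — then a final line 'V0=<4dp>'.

(0,0): Delta=1.0000 Bond=-30.1324
(1,0): Delta=1.0000 Bond=-33.4470
(1,1): Delta=1.0000 Bond=-33.4470
(2,0): Delta=1.0000 Bond=-37.1261
(2,1): Delta=1.0000 Bond=-37.1261
(2,2): Delta=1.0000 Bond=-37.1261
V0=10.8676

Under the risk-neutral measure, an up-move has probability p* = (R−d)/(u−d) = 0.6429 and values discount at R = 1.11.
Terminal values V(3,·): V(3,0)=-23.9131, V(3,1)=-10.9981, V(3,2)=11.5601, V(3,3)=50.9617
  t=2,j=0: stock 23.0625 → up 30.2119 (V=-10.9981), down 17.2969 (V=-23.9131). Price -14.0636; hedge Δ=1.0000, bond B=-37.1261.
  t=2,j=1: stock 40.2825 → up 52.7701 (V=11.5601), down 30.2119 (V=-10.9981). Price 3.1564; hedge Δ=1.0000, bond B=-37.1261.
  t=2,j=2: stock 70.3601 → up 92.1717 (V=50.9617), down 52.7701 (V=11.5601). Price 33.2340; hedge Δ=1.0000, bond B=-37.1261.
  t=1,j=0: stock 30.7500 → up 40.2825 (V=3.1564), down 23.0625 (V=-14.0636). Price -2.6970; hedge Δ=1.0000, bond B=-33.4470.
  t=1,j=1: stock 53.7100 → up 70.3601 (V=33.2340), down 40.2825 (V=3.1564). Price 20.2630; hedge Δ=1.0000, bond B=-33.4470.
  t=0,j=0: stock 41.0000 → up 53.7100 (V=20.2630), down 30.7500 (V=-2.6970). Price 10.8676; hedge Δ=1.0000, bond B=-30.1324.
Root portfolio cost Δ·41+B reproduces V0=10.8676.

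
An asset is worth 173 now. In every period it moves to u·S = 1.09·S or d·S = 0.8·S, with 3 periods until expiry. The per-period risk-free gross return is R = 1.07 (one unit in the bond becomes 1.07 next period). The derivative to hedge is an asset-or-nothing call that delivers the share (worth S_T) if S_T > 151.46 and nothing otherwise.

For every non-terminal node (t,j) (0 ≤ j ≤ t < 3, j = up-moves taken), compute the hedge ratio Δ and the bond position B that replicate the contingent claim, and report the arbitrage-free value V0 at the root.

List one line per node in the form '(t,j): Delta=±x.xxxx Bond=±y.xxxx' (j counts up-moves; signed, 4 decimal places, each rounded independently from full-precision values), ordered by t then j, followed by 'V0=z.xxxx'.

Risk-neutral probability p* = (R−d)/(u−d) = (1.07−0.8)/(1.09−0.8) = 0.9310.
Payoff layer (t=3): V(3,0)=0.0000, V(3,1)=0.0000, V(3,2)=164.4330, V(3,3)=224.0400
(2,0): S=110.7200. Δ = (V_up−V_dn)/(S_up−S_dn) = (0.0000−0.0000)/(120.6848−88.5760) = 0.0000. V = [p*·0.0000 + (1−p*)·0.0000]/1.07 = 0.0000. B = V − Δ·S = 0.0000.
(2,1): S=150.8560. Δ = (V_up−V_dn)/(S_up−S_dn) = (164.4330−0.0000)/(164.4330−120.6848) = 3.7586. V = [p*·164.4330 + (1−p*)·0.0000]/1.07 = 143.0774. B = V − Δ·S = -423.9331.
(2,2): S=205.5413. Δ = (V_up−V_dn)/(S_up−S_dn) = (224.0400−164.4330)/(224.0400−164.4330) = 1.0000. V = [p*·224.0400 + (1−p*)·164.4330]/1.07 = 205.5413. B = V − Δ·S = 0.0000.
(1,0): S=138.4000. Δ = (V_up−V_dn)/(S_up−S_dn) = (143.0774−0.0000)/(150.8560−110.7200) = 3.5648. V = [p*·143.0774 + (1−p*)·0.0000]/1.07 = 124.4953. B = V − Δ·S = -368.8751.
(1,1): S=188.5700. Δ = (V_up−V_dn)/(S_up−S_dn) = (205.5413−143.0774)/(205.5413−150.8560) = 1.1422. V = [p*·205.5413 + (1−p*)·143.0774]/1.07 = 188.0686. B = V − Δ·S = -27.3241.
(0,0): S=173.0000. Δ = (V_up−V_dn)/(S_up−S_dn) = (188.0686−124.4953)/(188.5700−138.4000) = 1.2672. V = [p*·188.0686 + (1−p*)·124.4953]/1.07 = 171.6675. B = V − Δ·S = -47.5508.
Root portfolio cost Δ·173+B reproduces V0=171.6675.

(0,0): Delta=1.2672 Bond=-47.5508
(1,0): Delta=3.5648 Bond=-368.8751
(1,1): Delta=1.1422 Bond=-27.3241
(2,0): Delta=0.0000 Bond=0.0000
(2,1): Delta=3.7586 Bond=-423.9331
(2,2): Delta=1.0000 Bond=0.0000
V0=171.6675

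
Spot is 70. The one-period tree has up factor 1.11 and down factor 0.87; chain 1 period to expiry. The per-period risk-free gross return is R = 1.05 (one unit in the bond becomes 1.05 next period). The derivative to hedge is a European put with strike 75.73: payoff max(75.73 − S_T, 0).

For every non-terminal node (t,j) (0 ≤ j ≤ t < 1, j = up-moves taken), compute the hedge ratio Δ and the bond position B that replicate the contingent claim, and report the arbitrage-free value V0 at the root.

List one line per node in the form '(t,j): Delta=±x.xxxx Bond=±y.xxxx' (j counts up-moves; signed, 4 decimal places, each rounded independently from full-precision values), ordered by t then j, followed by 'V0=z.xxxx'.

The replicating-portfolio and risk-neutral prices coincide; use p* = (1.05−0.87)/(1.11−0.87) = 0.7500 for the latter.
Terminal payoffs: V(1,0)=14.8300, V(1,1)=0.0000
  t=0,j=0: stock 70.0000 → up 77.7000 (V=0.0000), down 60.9000 (V=14.8300). Price 3.5310; hedge Δ=-0.8827, bond B=65.3226.
Self-financing check: at every node Δ·S+B equals the discounted successor values.

(0,0): Delta=-0.8827 Bond=65.3226
V0=3.5310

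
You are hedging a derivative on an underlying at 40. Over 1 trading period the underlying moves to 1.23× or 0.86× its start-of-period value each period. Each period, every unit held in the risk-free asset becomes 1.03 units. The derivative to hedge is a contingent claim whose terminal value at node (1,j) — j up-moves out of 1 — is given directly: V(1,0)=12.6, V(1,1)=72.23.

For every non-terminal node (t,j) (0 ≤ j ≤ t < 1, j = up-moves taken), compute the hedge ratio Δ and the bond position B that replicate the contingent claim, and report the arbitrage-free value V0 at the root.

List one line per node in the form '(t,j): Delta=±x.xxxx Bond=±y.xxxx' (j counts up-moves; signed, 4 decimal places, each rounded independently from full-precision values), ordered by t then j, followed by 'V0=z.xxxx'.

(0,0): Delta=4.0291 Bond=-122.3296
V0=38.8326

Risk-neutral probability p* = (R−d)/(u−d) = (1.03−0.86)/(1.23−0.86) = 0.4595.
At expiry t=1: V(1,0)=12.6000, V(1,1)=72.2300
Node (0,0) S=40.0000: V=(p*·72.2300+(1−p*)·12.6000)/1.03=38.8326; Δ=(72.2300−12.6000)/(49.2000−34.4000)=4.0291; B=V−Δ·S=-122.3296
Self-financing check: at every node Δ·S+B equals the discounted successor values.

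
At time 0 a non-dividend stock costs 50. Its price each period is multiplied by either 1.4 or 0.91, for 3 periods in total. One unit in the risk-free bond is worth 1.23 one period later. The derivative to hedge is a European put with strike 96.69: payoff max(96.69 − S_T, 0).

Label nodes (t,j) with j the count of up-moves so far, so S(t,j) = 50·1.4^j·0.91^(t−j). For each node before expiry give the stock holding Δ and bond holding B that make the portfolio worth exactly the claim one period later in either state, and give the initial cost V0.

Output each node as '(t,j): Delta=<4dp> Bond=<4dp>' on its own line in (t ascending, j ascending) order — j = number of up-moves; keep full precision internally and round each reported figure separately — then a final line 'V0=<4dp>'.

(0,0): Delta=-0.5339 Bond=34.7172
(1,0): Delta=-1.0000 Bond=63.9104
(1,1): Delta=-0.3729 Bond=31.4352
(2,0): Delta=-1.0000 Bond=78.6098
(2,1): Delta=-1.0000 Bond=78.6098
(2,2): Delta=-0.1564 Bond=17.4448
V0=8.0229

Under the risk-neutral measure, an up-move has probability p* = (R−d)/(u−d) = 0.6531 and values discount at R = 1.23.
Payoff layer (t=3): V(3,0)=59.0114, V(3,1)=38.7230, V(3,2)=7.5100, V(3,3)=0.0000
  t=2,j=0: stock 41.4050 → up 57.9670 (V=38.7230), down 37.6786 (V=59.0114). Price 37.2048; hedge Δ=-1.0000, bond B=78.6098.
  t=2,j=1: stock 63.7000 → up 89.1800 (V=7.5100), down 57.9670 (V=38.7230). Price 14.9098; hedge Δ=-1.0000, bond B=78.6098.
  t=2,j=2: stock 98.0000 → up 137.2000 (V=0.0000), down 89.1800 (V=7.5100). Price 2.1183; hedge Δ=-0.1564, bond B=17.4448.
  t=1,j=0: stock 45.5000 → up 63.7000 (V=14.9098), down 41.4050 (V=37.2048). Price 18.4104; hedge Δ=-1.0000, bond B=63.9104.
  t=1,j=1: stock 70.0000 → up 98.0000 (V=2.1183), down 63.7000 (V=14.9098). Price 5.3302; hedge Δ=-0.3729, bond B=31.4352.
  t=0,j=0: stock 50.0000 → up 70.0000 (V=5.3302), down 45.5000 (V=18.4104). Price 8.0229; hedge Δ=-0.5339, bond B=34.7172.
Self-financing check: at every node Δ·S+B equals the discounted successor values.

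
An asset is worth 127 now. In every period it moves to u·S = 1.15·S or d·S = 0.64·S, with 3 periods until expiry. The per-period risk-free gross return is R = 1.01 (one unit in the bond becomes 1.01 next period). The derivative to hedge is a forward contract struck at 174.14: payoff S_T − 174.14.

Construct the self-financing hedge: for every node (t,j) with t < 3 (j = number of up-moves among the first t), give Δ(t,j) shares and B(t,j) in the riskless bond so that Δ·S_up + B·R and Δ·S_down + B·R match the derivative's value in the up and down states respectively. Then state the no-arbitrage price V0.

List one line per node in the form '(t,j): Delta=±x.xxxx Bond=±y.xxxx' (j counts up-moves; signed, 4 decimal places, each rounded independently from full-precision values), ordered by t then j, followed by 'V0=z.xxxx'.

(0,0): Delta=1.0000 Bond=-169.0186
(1,0): Delta=1.0000 Bond=-170.7088
(1,1): Delta=1.0000 Bond=-170.7088
(2,0): Delta=1.0000 Bond=-172.4158
(2,1): Delta=1.0000 Bond=-172.4158
(2,2): Delta=1.0000 Bond=-172.4158
V0=-42.0186

No-arbitrage ⇒ martingale measure with p* = (R−d)/(u−d) = 0.7255.
Terminal payoffs: V(3,0)=-140.8477, V(3,1)=-114.3179, V(3,2)=-66.6472, V(3,3)=19.0111
(2,0): S=52.0192. Δ = (V_up−V_dn)/(S_up−S_dn) = (-114.3179−-140.8477)/(59.8221−33.2923) = 1.0000. V = [p*·-114.3179 + (1−p*)·-140.8477]/1.01 = -120.3966. B = V − Δ·S = -172.4158.
(2,1): S=93.4720. Δ = (V_up−V_dn)/(S_up−S_dn) = (-66.6472−-114.3179)/(107.4928−59.8221) = 1.0000. V = [p*·-66.6472 + (1−p*)·-114.3179]/1.01 = -78.9438. B = V − Δ·S = -172.4158.
(2,2): S=167.9575. Δ = (V_up−V_dn)/(S_up−S_dn) = (19.0111−-66.6472)/(193.1511−107.4928) = 1.0000. V = [p*·19.0111 + (1−p*)·-66.6472]/1.01 = -4.4583. B = V − Δ·S = -172.4158.
(1,0): S=81.2800. Δ = (V_up−V_dn)/(S_up−S_dn) = (-78.9438−-120.3966)/(93.4720−52.0192) = 1.0000. V = [p*·-78.9438 + (1−p*)·-120.3966]/1.01 = -89.4288. B = V − Δ·S = -170.7088.
(1,1): S=146.0500. Δ = (V_up−V_dn)/(S_up−S_dn) = (-4.4583−-78.9438)/(167.9575−93.4720) = 1.0000. V = [p*·-4.4583 + (1−p*)·-78.9438]/1.01 = -24.6588. B = V − Δ·S = -170.7088.
(0,0): S=127.0000. Δ = (V_up−V_dn)/(S_up−S_dn) = (-24.6588−-89.4288)/(146.0500−81.2800) = 1.0000. V = [p*·-24.6588 + (1−p*)·-89.4288]/1.01 = -42.0186. B = V − Δ·S = -169.0186.
Self-financing check: at every node Δ·S+B equals the discounted successor values.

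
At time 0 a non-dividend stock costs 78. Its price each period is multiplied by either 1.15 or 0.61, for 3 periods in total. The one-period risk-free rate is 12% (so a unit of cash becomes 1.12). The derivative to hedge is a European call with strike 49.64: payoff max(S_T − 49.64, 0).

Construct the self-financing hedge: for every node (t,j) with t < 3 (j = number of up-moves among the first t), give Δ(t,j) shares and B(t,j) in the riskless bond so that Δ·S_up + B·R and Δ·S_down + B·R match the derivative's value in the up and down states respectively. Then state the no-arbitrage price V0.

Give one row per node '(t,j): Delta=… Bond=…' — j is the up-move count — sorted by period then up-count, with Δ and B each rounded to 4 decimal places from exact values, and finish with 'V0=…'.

(0,0): Delta=0.9668 Bond=-32.6368
(1,0): Delta=0.4360 Bond=-11.2986
(1,1): Delta=0.9833 Bond=-38.0388
(2,0): Delta=0.0000 Bond=0.0000
(2,1): Delta=0.4496 Bond=-13.3988
(2,2): Delta=1.0000 Bond=-44.3214
V0=42.7724

No-arbitrage ⇒ martingale measure with p* = (R−d)/(u−d) = 0.9444.
Terminal values V(3,·): V(3,0)=0.0000, V(3,1)=0.0000, V(3,2)=13.2845, V(3,3)=68.9882
  t=2,j=0: stock 29.0238 → up 33.3774 (V=0.0000), down 17.7045 (V=0.0000). Price 0.0000; hedge Δ=0.0000, bond B=0.0000.
  t=2,j=1: stock 54.7170 → up 62.9245 (V=13.2845), down 33.3774 (V=0.0000). Price 11.2022; hedge Δ=0.4496, bond B=-13.3988.
  t=2,j=2: stock 103.1550 → up 118.6282 (V=68.9882), down 62.9245 (V=13.2845). Price 58.8336; hedge Δ=1.0000, bond B=-44.3214.
  t=1,j=0: stock 47.5800 → up 54.7170 (V=11.2022), down 29.0238 (V=0.0000). Price 9.4463; hedge Δ=0.4360, bond B=-11.2986.
  t=1,j=1: stock 89.7000 → up 103.1550 (V=58.8336), down 54.7170 (V=11.2022). Price 50.1673; hedge Δ=0.9833, bond B=-38.0388.
  t=0,j=0: stock 78.0000 → up 89.7000 (V=50.1673), down 47.5800 (V=9.4463). Price 42.7724; hedge Δ=0.9668, bond B=-32.6368.
Each (Δ,B) replicates both successor values, so the strategy is self-financing and V0 is arbitrage-free.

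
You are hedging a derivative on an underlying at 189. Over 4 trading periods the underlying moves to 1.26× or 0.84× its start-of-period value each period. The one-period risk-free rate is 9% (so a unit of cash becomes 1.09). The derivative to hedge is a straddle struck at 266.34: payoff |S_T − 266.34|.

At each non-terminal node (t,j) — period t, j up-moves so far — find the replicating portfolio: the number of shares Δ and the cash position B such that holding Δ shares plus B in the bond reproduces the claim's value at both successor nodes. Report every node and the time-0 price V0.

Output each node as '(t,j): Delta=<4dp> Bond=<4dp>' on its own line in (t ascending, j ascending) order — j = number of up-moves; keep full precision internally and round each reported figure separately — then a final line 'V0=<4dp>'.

(0,0): Delta=0.0804 Bond=46.6280
(1,0): Delta=-0.5417 Bond=149.5885
(1,1): Delta=0.3624 Bond=-16.3350
(2,0): Delta=-1.0000 Bond=224.1730
(2,1): Delta=-0.3339 Bond=121.4887
(2,2): Delta=0.6781 Bond=-112.5250
(3,0): Delta=-1.0000 Bond=244.3486
(3,1): Delta=-1.0000 Bond=244.3486
(3,2): Delta=-0.0319 Bond=56.3131
(3,3): Delta=1.0000 Bond=-244.3486
V0=61.8278

Risk-neutral probability p* = (R−d)/(u−d) = (1.09−0.84)/(1.26−0.84) = 0.5952.
At expiry t=4: V(4,0)=172.2423, V(4,1)=125.1935, V(4,2)=54.6202, V(4,3)=51.2397, V(4,4)=210.0295
  t=3,j=0: stock 112.0211 → up 141.1465 (V=125.1935), down 94.0977 (V=172.2423). Price 132.3276; hedge Δ=-1.0000, bond B=244.3486.
  t=3,j=1: stock 168.0316 → up 211.7198 (V=54.6202), down 141.1465 (V=125.1935). Price 76.3170; hedge Δ=-1.0000, bond B=244.3486.
  t=3,j=2: stock 252.0474 → up 317.5797 (V=51.2397), down 211.7198 (V=54.6202). Price 48.2642; hedge Δ=-0.0319, bond B=56.3131.
  t=3,j=3: stock 378.0711 → up 476.3695 (V=210.0295), down 317.5797 (V=51.2397). Price 133.7224; hedge Δ=1.0000, bond B=-244.3486.
  t=2,j=0: stock 133.3584 → up 168.0316 (V=76.3170), down 112.0211 (V=132.3276). Price 90.8146; hedge Δ=-1.0000, bond B=224.1730.
  t=2,j=1: stock 200.0376 → up 252.0474 (V=48.2642), down 168.0316 (V=76.3170). Price 54.6963; hedge Δ=-0.3339, bond B=121.4887.
  t=2,j=2: stock 300.0564 → up 378.0711 (V=133.7224), down 252.0474 (V=48.2642). Price 90.9470; hedge Δ=0.6781, bond B=-112.5250.
  t=1,j=0: stock 158.7600 → up 200.0376 (V=54.6963), down 133.3584 (V=90.8146). Price 63.5923; hedge Δ=-0.5417, bond B=149.5885.
  t=1,j=1: stock 238.1400 → up 300.0564 (V=90.9470), down 200.0376 (V=54.6963). Price 69.9762; hedge Δ=0.3624, bond B=-16.3350.
  t=0,j=0: stock 189.0000 → up 238.1400 (V=69.9762), down 158.7600 (V=63.5923). Price 61.8278; hedge Δ=0.0804, bond B=46.6280.
Check: Δ(0,0)·S0 + B(0,0) = 61.8278 = V0.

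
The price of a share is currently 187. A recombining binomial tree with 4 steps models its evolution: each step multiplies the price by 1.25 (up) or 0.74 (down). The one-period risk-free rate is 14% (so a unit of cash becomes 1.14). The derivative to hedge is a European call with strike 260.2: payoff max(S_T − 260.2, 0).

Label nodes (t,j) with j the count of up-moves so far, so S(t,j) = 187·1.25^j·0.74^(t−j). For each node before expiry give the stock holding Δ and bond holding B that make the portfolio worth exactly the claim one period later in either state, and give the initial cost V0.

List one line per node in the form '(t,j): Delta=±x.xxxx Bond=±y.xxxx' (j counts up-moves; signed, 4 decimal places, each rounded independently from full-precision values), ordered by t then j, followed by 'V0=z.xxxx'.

Risk-neutral probability p* = (R−d)/(u−d) = (1.14−0.74)/(1.25−0.74) = 0.7843.
Terminal values V(4,·): V(4,0)=0.0000, V(4,1)=0.0000, V(4,2)=0.0000, V(4,3)=10.0734, V(4,4)=196.3430
(3,0): S=75.7769. Δ = (V_up−V_dn)/(S_up−S_dn) = (0.0000−0.0000)/(94.7211−56.0749) = 0.0000. V = [p*·0.0000 + (1−p*)·0.0000]/1.14 = 0.0000. B = V − Δ·S = 0.0000.
(3,1): S=128.0015. Δ = (V_up−V_dn)/(S_up−S_dn) = (0.0000−0.0000)/(160.0019−94.7211) = 0.0000. V = [p*·0.0000 + (1−p*)·0.0000]/1.14 = 0.0000. B = V − Δ·S = 0.0000.
(3,2): S=216.2188. Δ = (V_up−V_dn)/(S_up−S_dn) = (10.0734−0.0000)/(270.2734−160.0019) = 0.0914. V = [p*·10.0734 + (1−p*)·0.0000]/1.14 = 6.9305. B = V − Δ·S = -12.8214.
(3,3): S=365.2344. Δ = (V_up−V_dn)/(S_up−S_dn) = (196.3430−10.0734)/(456.5430−270.2734) = 1.0000. V = [p*·196.3430 + (1−p*)·10.0734]/1.14 = 136.9888. B = V − Δ·S = -228.2456.
(2,0): S=102.4012. Δ = (V_up−V_dn)/(S_up−S_dn) = (0.0000−0.0000)/(128.0015−75.7769) = 0.0000. V = [p*·0.0000 + (1−p*)·0.0000]/1.14 = 0.0000. B = V − Δ·S = 0.0000.
(2,1): S=172.9750. Δ = (V_up−V_dn)/(S_up−S_dn) = (6.9305−0.0000)/(216.2188−128.0015) = 0.0786. V = [p*·6.9305 + (1−p*)·0.0000]/1.14 = 4.7681. B = V − Δ·S = -8.8210.
(2,2): S=292.1875. Δ = (V_up−V_dn)/(S_up−S_dn) = (136.9888−6.9305)/(365.2344−216.2188) = 0.8728. V = [p*·136.9888 + (1−p*)·6.9305]/1.14 = 95.5587. B = V − Δ·S = -159.4575.
(1,0): S=138.3800. Δ = (V_up−V_dn)/(S_up−S_dn) = (4.7681−0.0000)/(172.9750−102.4012) = 0.0676. V = [p*·4.7681 + (1−p*)·0.0000]/1.14 = 3.2804. B = V − Δ·S = -6.0688.
(1,1): S=233.7500. Δ = (V_up−V_dn)/(S_up−S_dn) = (95.5587−4.7681)/(292.1875−172.9750) = 0.7616. V = [p*·95.5587 + (1−p*)·4.7681]/1.14 = 66.6460. B = V − Δ·S = -111.3748.
(0,0): S=187.0000. Δ = (V_up−V_dn)/(S_up−S_dn) = (66.6460−3.2804)/(233.7500−138.3800) = 0.6644. V = [p*·66.6460 + (1−p*)·3.2804]/1.14 = 46.4727. B = V − Δ·S = -77.7735.
Check: Δ(0,0)·S0 + B(0,0) = 46.4727 = V0.

(0,0): Delta=0.6644 Bond=-77.7735
(1,0): Delta=0.0676 Bond=-6.0688
(1,1): Delta=0.7616 Bond=-111.3748
(2,0): Delta=0.0000 Bond=0.0000
(2,1): Delta=0.0786 Bond=-8.8210
(2,2): Delta=0.8728 Bond=-159.4575
(3,0): Delta=0.0000 Bond=0.0000
(3,1): Delta=0.0000 Bond=0.0000
(3,2): Delta=0.0914 Bond=-12.8214
(3,3): Delta=1.0000 Bond=-228.2456
V0=46.4727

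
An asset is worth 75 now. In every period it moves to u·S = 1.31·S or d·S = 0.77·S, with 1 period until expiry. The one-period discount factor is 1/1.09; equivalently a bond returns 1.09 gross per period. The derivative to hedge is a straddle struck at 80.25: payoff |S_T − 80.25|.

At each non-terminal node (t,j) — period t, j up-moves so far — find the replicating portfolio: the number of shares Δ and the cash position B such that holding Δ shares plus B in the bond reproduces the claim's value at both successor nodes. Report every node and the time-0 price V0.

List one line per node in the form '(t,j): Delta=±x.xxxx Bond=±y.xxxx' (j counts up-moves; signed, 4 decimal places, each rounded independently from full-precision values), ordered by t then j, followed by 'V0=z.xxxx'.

(0,0): Delta=-0.1111 Bond=26.5291
V0=18.1957

The replicating-portfolio and risk-neutral prices coincide; use p* = (1.09−0.77)/(1.31−0.77) = 0.5926 for the latter.
Payoff layer (t=1): V(1,0)=22.5000, V(1,1)=18.0000
Node (0,0) S=75.0000: V=(p*·18.0000+(1−p*)·22.5000)/1.09=18.1957; Δ=(18.0000−22.5000)/(98.2500−57.7500)=-0.1111; B=V−Δ·S=26.5291
The time-0 hedge costs 18.1957, which is the no-arbitrage price.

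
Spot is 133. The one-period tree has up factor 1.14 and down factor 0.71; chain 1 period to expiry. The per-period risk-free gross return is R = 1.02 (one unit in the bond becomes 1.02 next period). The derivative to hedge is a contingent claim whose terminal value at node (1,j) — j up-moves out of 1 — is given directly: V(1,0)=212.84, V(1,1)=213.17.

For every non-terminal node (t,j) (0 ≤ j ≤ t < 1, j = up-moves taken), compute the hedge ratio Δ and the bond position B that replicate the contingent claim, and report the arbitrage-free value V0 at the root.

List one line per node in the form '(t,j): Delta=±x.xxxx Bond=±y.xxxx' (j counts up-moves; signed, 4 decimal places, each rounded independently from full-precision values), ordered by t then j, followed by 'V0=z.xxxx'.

(0,0): Delta=0.0058 Bond=208.1325
V0=208.8999

Under the risk-neutral measure, an up-move has probability p* = (R−d)/(u−d) = 0.7209 and values discount at R = 1.02.
Terminal payoffs: V(1,0)=212.8400, V(1,1)=213.1700
(0,0): S=133.0000. Δ = (V_up−V_dn)/(S_up−S_dn) = (213.1700−212.8400)/(151.6200−94.4300) = 0.0058. V = [p*·213.1700 + (1−p*)·212.8400]/1.02 = 208.8999. B = V − Δ·S = 208.1325.
Self-financing check: at every node Δ·S+B equals the discounted successor values.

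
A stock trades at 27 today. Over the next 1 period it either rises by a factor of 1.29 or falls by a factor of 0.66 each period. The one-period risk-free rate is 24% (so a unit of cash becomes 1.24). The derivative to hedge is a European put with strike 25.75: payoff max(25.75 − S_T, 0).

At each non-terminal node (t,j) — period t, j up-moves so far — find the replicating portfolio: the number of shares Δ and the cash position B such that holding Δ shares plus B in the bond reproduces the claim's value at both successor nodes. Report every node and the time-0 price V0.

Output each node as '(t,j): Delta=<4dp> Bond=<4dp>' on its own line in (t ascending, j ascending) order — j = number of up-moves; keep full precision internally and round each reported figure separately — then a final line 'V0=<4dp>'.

(0,0): Delta=-0.4662 Bond=13.0949
V0=0.5076

Risk-neutral probability p* = (R−d)/(u−d) = (1.24−0.66)/(1.29−0.66) = 0.9206.
Payoff layer (t=1): V(1,0)=7.9300, V(1,1)=0.0000
Node (0,0) S=27.0000: V=(p*·0.0000+(1−p*)·7.9300)/1.24=0.5076; Δ=(0.0000−7.9300)/(34.8300−17.8200)=-0.4662; B=V−Δ·S=13.0949
Check: Δ(0,0)·S0 + B(0,0) = 0.5076 = V0.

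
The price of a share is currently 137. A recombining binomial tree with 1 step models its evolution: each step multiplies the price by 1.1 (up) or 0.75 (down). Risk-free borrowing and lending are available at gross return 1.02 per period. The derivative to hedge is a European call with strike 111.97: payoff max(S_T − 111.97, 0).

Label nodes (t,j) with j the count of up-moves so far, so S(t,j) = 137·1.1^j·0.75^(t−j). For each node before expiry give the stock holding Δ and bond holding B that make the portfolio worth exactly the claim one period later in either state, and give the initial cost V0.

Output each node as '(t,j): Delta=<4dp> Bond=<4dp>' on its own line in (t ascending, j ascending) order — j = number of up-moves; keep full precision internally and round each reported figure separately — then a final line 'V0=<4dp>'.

(0,0): Delta=0.8077 Bond=-81.3655
V0=29.2916

Since d<R<u, set p* = (R−d)/(u−d) = 0.7714; price each node as the discounted p*-expectation of its children.
Payoff layer (t=1): V(1,0)=0.0000, V(1,1)=38.7300
(0,0): S=137.0000. Δ = (V_up−V_dn)/(S_up−S_dn) = (38.7300−0.0000)/(150.7000−102.7500) = 0.8077. V = [p*·38.7300 + (1−p*)·0.0000]/1.02 = 29.2916. B = V − Δ·S = -81.3655.
Self-financing check: at every node Δ·S+B equals the discounted successor values.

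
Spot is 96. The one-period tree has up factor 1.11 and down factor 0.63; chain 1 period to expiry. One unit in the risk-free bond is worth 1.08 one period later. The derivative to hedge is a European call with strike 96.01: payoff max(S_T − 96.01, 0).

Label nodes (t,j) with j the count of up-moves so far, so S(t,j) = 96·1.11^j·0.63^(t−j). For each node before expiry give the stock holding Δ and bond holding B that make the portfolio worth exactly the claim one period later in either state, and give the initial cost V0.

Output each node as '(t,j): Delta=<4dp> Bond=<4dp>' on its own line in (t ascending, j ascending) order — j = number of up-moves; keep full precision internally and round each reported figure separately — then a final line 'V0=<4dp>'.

(0,0): Delta=0.2289 Bond=-12.8212
V0=9.1580

Risk-neutral probability p* = (R−d)/(u−d) = (1.08−0.63)/(1.11−0.63) = 0.9375.
Terminal values V(1,·): V(1,0)=0.0000, V(1,1)=10.5500
  t=0,j=0: stock 96.0000 → up 106.5600 (V=10.5500), down 60.4800 (V=0.0000). Price 9.1580; hedge Δ=0.2289, bond B=-12.8212.
Root portfolio cost Δ·96+B reproduces V0=9.1580.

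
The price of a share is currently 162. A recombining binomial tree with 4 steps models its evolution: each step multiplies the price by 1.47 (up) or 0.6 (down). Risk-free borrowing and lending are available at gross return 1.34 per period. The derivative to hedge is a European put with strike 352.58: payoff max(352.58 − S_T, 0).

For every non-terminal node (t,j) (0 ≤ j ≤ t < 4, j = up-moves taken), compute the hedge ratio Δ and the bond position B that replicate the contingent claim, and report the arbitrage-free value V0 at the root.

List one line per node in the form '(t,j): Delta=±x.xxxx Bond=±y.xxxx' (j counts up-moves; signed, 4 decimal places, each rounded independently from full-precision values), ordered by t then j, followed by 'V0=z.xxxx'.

(0,0): Delta=-0.2671 Bond=56.1932
(1,0): Delta=-1.0000 Bond=146.5356
(1,1): Delta=-0.2146 Bond=62.7843
(2,0): Delta=-1.0000 Bond=196.3578
(2,1): Delta=-1.0000 Bond=196.3578
(2,2): Delta=-0.1582 Bond=64.4154
(3,0): Delta=-1.0000 Bond=263.1194
(3,1): Delta=-1.0000 Bond=263.1194
(3,2): Delta=-1.0000 Bond=263.1194
(3,3): Delta=-0.0979 Bond=55.2567
V0=12.9212

Risk-neutral probability p* = (R−d)/(u−d) = (1.34−0.6)/(1.47−0.6) = 0.8506.
Payoff layer (t=4): V(4,0)=331.5848, V(4,1)=301.1418, V(4,2)=226.5563, V(4,3)=43.8220, V(4,4)=0.0000
  t=3,j=0: stock 34.9920 → up 51.4382 (V=301.1418), down 20.9952 (V=331.5848). Price 228.1274; hedge Δ=-1.0000, bond B=263.1194.
  t=3,j=1: stock 85.7304 → up 126.0237 (V=226.5563), down 51.4382 (V=301.1418). Price 177.3890; hedge Δ=-1.0000, bond B=263.1194.
  t=3,j=2: stock 210.0395 → up 308.7580 (V=43.8220), down 126.0237 (V=226.5563). Price 53.0799; hedge Δ=-1.0000, bond B=263.1194.
  t=3,j=3: stock 514.5967 → up 756.4572 (V=0.0000), down 308.7580 (V=43.8220). Price 4.8866; hedge Δ=-0.0979, bond B=55.2567.
  t=2,j=0: stock 58.3200 → up 85.7304 (V=177.3890), down 34.9920 (V=228.1274). Price 138.0378; hedge Δ=-1.0000, bond B=196.3578.
  t=2,j=1: stock 142.8840 → up 210.0395 (V=53.0799), down 85.7304 (V=177.3890). Price 53.4738; hedge Δ=-1.0000, bond B=196.3578.
  t=2,j=2: stock 350.0658 → up 514.5967 (V=4.8866), down 210.0395 (V=53.0799). Price 9.0209; hedge Δ=-0.1582, bond B=64.4154.
  t=1,j=0: stock 97.2000 → up 142.8840 (V=53.4738), down 58.3200 (V=138.0378). Price 49.3356; hedge Δ=-1.0000, bond B=146.5356.
  t=1,j=1: stock 238.1400 → up 350.0658 (V=9.0209), down 142.8840 (V=53.4738). Price 11.6890; hedge Δ=-0.2146, bond B=62.7843.
  t=0,j=0: stock 162.0000 → up 238.1400 (V=11.6890), down 97.2000 (V=49.3356). Price 12.9212; hedge Δ=-0.2671, bond B=56.1932.
Root portfolio cost Δ·162+B reproduces V0=12.9212.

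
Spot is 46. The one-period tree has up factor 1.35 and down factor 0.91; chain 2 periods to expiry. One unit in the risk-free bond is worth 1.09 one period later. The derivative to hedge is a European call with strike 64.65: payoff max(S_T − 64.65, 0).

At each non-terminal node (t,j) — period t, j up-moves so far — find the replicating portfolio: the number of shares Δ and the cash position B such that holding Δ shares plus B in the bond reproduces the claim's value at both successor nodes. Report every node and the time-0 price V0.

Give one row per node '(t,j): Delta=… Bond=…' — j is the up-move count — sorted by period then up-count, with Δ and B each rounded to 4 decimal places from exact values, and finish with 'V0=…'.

(0,0): Delta=0.3557 Bond=-13.6621
(1,0): Delta=0.0000 Bond=0.0000
(1,1): Delta=0.7021 Bond=-36.4019
V0=2.7024

Risk-neutral probability p* = (R−d)/(u−d) = (1.09−0.91)/(1.35−0.91) = 0.4091.
At expiry t=2: V(2,0)=0.0000, V(2,1)=0.0000, V(2,2)=19.1850
  t=1,j=0: stock 41.8600 → up 56.5110 (V=0.0000), down 38.0926 (V=0.0000). Price 0.0000; hedge Δ=0.0000, bond B=0.0000.
  t=1,j=1: stock 62.1000 → up 83.8350 (V=19.1850), down 56.5110 (V=0.0000). Price 7.2004; hedge Δ=0.7021, bond B=-36.4019.
  t=0,j=0: stock 46.0000 → up 62.1000 (V=7.2004), down 41.8600 (V=0.0000). Price 2.7024; hedge Δ=0.3557, bond B=-13.6621.
Self-financing check: at every node Δ·S+B equals the discounted successor values.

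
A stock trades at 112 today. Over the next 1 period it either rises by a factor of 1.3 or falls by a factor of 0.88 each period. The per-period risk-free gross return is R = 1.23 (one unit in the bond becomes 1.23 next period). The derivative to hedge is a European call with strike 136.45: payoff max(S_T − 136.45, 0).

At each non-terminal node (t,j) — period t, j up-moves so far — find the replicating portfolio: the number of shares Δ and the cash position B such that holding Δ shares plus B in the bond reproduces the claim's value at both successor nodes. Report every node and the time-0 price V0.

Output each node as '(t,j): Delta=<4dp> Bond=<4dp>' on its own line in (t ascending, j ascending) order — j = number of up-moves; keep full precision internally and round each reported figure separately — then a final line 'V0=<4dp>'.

Risk-neutral probability p* = (R−d)/(u−d) = (1.23−0.88)/(1.3−0.88) = 0.8333.
At expiry t=1: V(1,0)=0.0000, V(1,1)=9.1500
  t=0,j=0: stock 112.0000 → up 145.6000 (V=9.1500), down 98.5600 (V=0.0000). Price 6.1992; hedge Δ=0.1945, bond B=-15.5865.
The time-0 hedge costs 6.1992, which is the no-arbitrage price.

(0,0): Delta=0.1945 Bond=-15.5865
V0=6.1992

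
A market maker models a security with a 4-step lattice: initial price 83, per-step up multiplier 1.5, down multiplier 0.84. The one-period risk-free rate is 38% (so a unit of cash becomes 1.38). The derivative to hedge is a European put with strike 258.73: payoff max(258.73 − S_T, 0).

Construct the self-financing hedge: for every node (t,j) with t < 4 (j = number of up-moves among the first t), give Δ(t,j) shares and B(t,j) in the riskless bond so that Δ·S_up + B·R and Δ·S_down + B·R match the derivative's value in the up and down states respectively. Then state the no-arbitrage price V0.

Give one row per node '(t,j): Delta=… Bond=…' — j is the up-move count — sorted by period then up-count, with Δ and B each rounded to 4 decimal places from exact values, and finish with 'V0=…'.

Under the risk-neutral measure, an up-move has probability p* = (R−d)/(u−d) = 0.8182 and values discount at R = 1.38.
Terminal payoffs: V(4,0)=217.4067, V(4,1)=184.9384, V(4,2)=126.9592, V(4,3)=23.4250, V(4,4)=0.0000
Node (3,0) S=49.1944: V=(p*·184.9384+(1−p*)·217.4067)/1.38=138.2911; Δ=(184.9384−217.4067)/(73.7916−41.3233)=-1.0000; B=V−Δ·S=187.4855
Node (3,1) S=87.8472: V=(p*·126.9592+(1−p*)·184.9384)/1.38=99.6383; Δ=(126.9592−184.9384)/(131.7708−73.7916)=-1.0000; B=V−Δ·S=187.4855
Node (3,2) S=156.8700: V=(p*·23.4250+(1−p*)·126.9592)/1.38=30.6155; Δ=(23.4250−126.9592)/(235.3050−131.7708)=-1.0000; B=V−Δ·S=187.4855
Node (3,3) S=280.1250: V=(p*·0.0000+(1−p*)·23.4250)/1.38=3.0863; Δ=(0.0000−23.4250)/(420.1875−235.3050)=-0.1267; B=V−Δ·S=38.5787
Node (2,0) S=58.5648: V=(p*·99.6383+(1−p*)·138.2911)/1.38=77.2943; Δ=(99.6383−138.2911)/(87.8472−49.1944)=-1.0000; B=V−Δ·S=135.8591
Node (2,1) S=104.5800: V=(p*·30.6155+(1−p*)·99.6383)/1.38=31.2791; Δ=(30.6155−99.6383)/(156.8700−87.8472)=-1.0000; B=V−Δ·S=135.8591
Node (2,2) S=186.7500: V=(p*·3.0863+(1−p*)·30.6155)/1.38=5.8635; Δ=(3.0863−30.6155)/(280.1250−156.8700)=-0.2234; B=V−Δ·S=47.5744
Node (1,0) S=69.7200: V=(p*·31.2791+(1−p*)·77.2943)/1.38=28.7286; Δ=(31.2791−77.2943)/(104.5800−58.5648)=-1.0000; B=V−Δ·S=98.4486
Node (1,1) S=124.5000: V=(p*·5.8635+(1−p*)·31.2791)/1.38=7.5975; Δ=(5.8635−31.2791)/(186.7500−104.5800)=-0.3093; B=V−Δ·S=46.1059
Node (0,0) S=83.0000: V=(p*·7.5975+(1−p*)·28.7286)/1.38=8.2895; Δ=(7.5975−28.7286)/(124.5000−69.7200)=-0.3857; B=V−Δ·S=40.3064
Root portfolio cost Δ·83+B reproduces V0=8.2895.

(0,0): Delta=-0.3857 Bond=40.3064
(1,0): Delta=-1.0000 Bond=98.4486
(1,1): Delta=-0.3093 Bond=46.1059
(2,0): Delta=-1.0000 Bond=135.8591
(2,1): Delta=-1.0000 Bond=135.8591
(2,2): Delta=-0.2234 Bond=47.5744
(3,0): Delta=-1.0000 Bond=187.4855
(3,1): Delta=-1.0000 Bond=187.4855
(3,2): Delta=-1.0000 Bond=187.4855
(3,3): Delta=-0.1267 Bond=38.5787
V0=8.2895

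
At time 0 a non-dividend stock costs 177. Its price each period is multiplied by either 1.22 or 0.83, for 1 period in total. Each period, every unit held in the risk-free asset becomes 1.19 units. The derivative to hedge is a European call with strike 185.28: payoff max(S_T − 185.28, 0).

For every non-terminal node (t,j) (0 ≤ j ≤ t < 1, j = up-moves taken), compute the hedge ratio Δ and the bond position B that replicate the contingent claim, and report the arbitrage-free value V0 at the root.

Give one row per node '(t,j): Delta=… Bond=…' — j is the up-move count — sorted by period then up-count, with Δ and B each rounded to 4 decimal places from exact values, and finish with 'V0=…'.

No-arbitrage ⇒ martingale measure with p* = (R−d)/(u−d) = 0.9231.
Terminal payoffs: V(1,0)=0.0000, V(1,1)=30.6600
  t=0,j=0: stock 177.0000 → up 215.9400 (V=30.6600), down 146.9100 (V=0.0000). Price 23.7828; hedge Δ=0.4442, bond B=-54.8326.
The time-0 hedge costs 23.7828, which is the no-arbitrage price.

(0,0): Delta=0.4442 Bond=-54.8326
V0=23.7828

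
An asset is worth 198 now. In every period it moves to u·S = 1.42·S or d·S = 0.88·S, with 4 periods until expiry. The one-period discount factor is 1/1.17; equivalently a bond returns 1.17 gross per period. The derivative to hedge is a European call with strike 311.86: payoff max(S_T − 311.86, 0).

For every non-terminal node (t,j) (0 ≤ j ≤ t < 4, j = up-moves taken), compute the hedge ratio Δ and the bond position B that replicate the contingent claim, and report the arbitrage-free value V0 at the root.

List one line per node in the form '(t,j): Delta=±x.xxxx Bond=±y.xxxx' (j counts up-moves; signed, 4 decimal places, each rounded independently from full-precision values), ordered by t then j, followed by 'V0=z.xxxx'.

(0,0): Delta=0.7144 Bond=-90.9328
(1,0): Delta=0.4188 Bond=-54.8874
(1,1): Delta=0.8723 Bond=-150.7913
(2,0): Delta=0.0000 Bond=0.0000
(2,1): Delta=0.6426 Bond=-119.5788
(2,2): Delta=0.9951 Bond=-225.4319
(3,0): Delta=0.0000 Bond=0.0000
(3,1): Delta=0.0000 Bond=0.0000
(3,2): Delta=0.9859 Bond=-260.5169
(3,3): Delta=1.0000 Bond=-266.5470
V0=50.5209

Under the risk-neutral measure, an up-move has probability p* = (R−d)/(u−d) = 0.5370 and values discount at R = 1.17.
At expiry t=4: V(4,0)=0.0000, V(4,1)=0.0000, V(4,2)=0.0000, V(4,3)=187.0393, V(4,4)=493.1821
(3,0): S=134.9315. Δ = (V_up−V_dn)/(S_up−S_dn) = (0.0000−0.0000)/(191.6027−118.7397) = 0.0000. V = [p*·0.0000 + (1−p*)·0.0000]/1.17 = 0.0000. B = V − Δ·S = 0.0000.
(3,1): S=217.7303. Δ = (V_up−V_dn)/(S_up−S_dn) = (0.0000−0.0000)/(309.1770−191.6027) = 0.0000. V = [p*·0.0000 + (1−p*)·0.0000]/1.17 = 0.0000. B = V − Δ·S = 0.0000.
(3,2): S=351.3375. Δ = (V_up−V_dn)/(S_up−S_dn) = (187.0393−0.0000)/(498.8993−309.1770) = 0.9859. V = [p*·187.0393 + (1−p*)·0.0000]/1.17 = 85.8522. B = V − Δ·S = -260.5169.
(3,3): S=566.9310. Δ = (V_up−V_dn)/(S_up−S_dn) = (493.1821−187.0393)/(805.0421−498.8993) = 1.0000. V = [p*·493.1821 + (1−p*)·187.0393]/1.17 = 300.3840. B = V − Δ·S = -266.5470.
(2,0): S=153.3312. Δ = (V_up−V_dn)/(S_up−S_dn) = (0.0000−0.0000)/(217.7303−134.9315) = 0.0000. V = [p*·0.0000 + (1−p*)·0.0000]/1.17 = 0.0000. B = V − Δ·S = 0.0000.
(2,1): S=247.4208. Δ = (V_up−V_dn)/(S_up−S_dn) = (85.8522−0.0000)/(351.3375−217.7303) = 0.6426. V = [p*·85.8522 + (1−p*)·0.0000]/1.17 = 39.4067. B = V − Δ·S = -119.5788.
(2,2): S=399.2472. Δ = (V_up−V_dn)/(S_up−S_dn) = (300.3840−85.8522)/(566.9310−351.3375) = 0.9951. V = [p*·300.3840 + (1−p*)·85.8522]/1.17 = 171.8493. B = V − Δ·S = -225.4319.
(1,0): S=174.2400. Δ = (V_up−V_dn)/(S_up−S_dn) = (39.4067−0.0000)/(247.4208−153.3312) = 0.4188. V = [p*·39.4067 + (1−p*)·0.0000]/1.17 = 18.0879. B = V − Δ·S = -54.8874.
(1,1): S=281.1600. Δ = (V_up−V_dn)/(S_up−S_dn) = (171.8493−39.4067)/(399.2472−247.4208) = 0.8723. V = [p*·171.8493 + (1−p*)·39.4067]/1.17 = 94.4729. B = V − Δ·S = -150.7913.
(0,0): S=198.0000. Δ = (V_up−V_dn)/(S_up−S_dn) = (94.4729−18.0879)/(281.1600−174.2400) = 0.7144. V = [p*·94.4729 + (1−p*)·18.0879]/1.17 = 50.5209. B = V − Δ·S = -90.9328.
Root portfolio cost Δ·198+B reproduces V0=50.5209.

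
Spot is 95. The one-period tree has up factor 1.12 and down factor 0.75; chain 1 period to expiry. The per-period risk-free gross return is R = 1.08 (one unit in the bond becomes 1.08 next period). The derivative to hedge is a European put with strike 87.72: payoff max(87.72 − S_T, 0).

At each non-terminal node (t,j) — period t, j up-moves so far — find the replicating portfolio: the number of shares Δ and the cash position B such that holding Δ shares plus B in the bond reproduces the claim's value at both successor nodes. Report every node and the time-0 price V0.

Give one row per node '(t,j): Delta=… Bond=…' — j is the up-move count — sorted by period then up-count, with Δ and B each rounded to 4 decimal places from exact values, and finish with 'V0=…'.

(0,0): Delta=-0.4686 Bond=46.1622
V0=1.6486

The replicating-portfolio and risk-neutral prices coincide; use p* = (1.08−0.75)/(1.12−0.75) = 0.8919 for the latter.
At expiry t=1: V(1,0)=16.4700, V(1,1)=0.0000
Node (0,0) S=95.0000: V=(p*·0.0000+(1−p*)·16.4700)/1.08=1.6486; Δ=(0.0000−16.4700)/(106.4000−71.2500)=-0.4686; B=V−Δ·S=46.1622
Self-financing check: at every node Δ·S+B equals the discounted successor values.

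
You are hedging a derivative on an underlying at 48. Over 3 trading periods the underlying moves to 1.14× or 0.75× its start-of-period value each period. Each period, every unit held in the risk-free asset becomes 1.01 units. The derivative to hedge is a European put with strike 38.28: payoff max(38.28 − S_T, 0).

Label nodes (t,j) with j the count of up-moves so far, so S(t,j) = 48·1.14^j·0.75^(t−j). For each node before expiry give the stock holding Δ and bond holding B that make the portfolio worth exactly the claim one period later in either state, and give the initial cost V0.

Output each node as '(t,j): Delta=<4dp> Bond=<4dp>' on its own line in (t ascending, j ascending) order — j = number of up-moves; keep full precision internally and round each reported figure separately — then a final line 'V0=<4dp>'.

(0,0): Delta=-0.2358 Bond=13.5853
(1,0): Delta=-0.6001 Bond=26.8360
(1,1): Delta=-0.1160 Bond=7.1637
(2,0): Delta=-1.0000 Bond=37.9010
(2,1): Delta=-0.4686 Bond=21.7060
(2,2): Delta=0.0000 Bond=0.0000
V0=2.2658

No-arbitrage ⇒ martingale measure with p* = (R−d)/(u−d) = 0.6667.
At expiry t=3: V(3,0)=18.0300, V(3,1)=7.5000, V(3,2)=0.0000, V(3,3)=0.0000
Node (2,0) S=27.0000: V=(p*·7.5000+(1−p*)·18.0300)/1.01=10.9010; Δ=(7.5000−18.0300)/(30.7800−20.2500)=-1.0000; B=V−Δ·S=37.9010
Node (2,1) S=41.0400: V=(p*·0.0000+(1−p*)·7.5000)/1.01=2.4752; Δ=(0.0000−7.5000)/(46.7856−30.7800)=-0.4686; B=V−Δ·S=21.7060
Node (2,2) S=62.3808: V=(p*·0.0000+(1−p*)·0.0000)/1.01=0.0000; Δ=(0.0000−0.0000)/(71.1141−46.7856)=0.0000; B=V−Δ·S=0.0000
Node (1,0) S=36.0000: V=(p*·2.4752+(1−p*)·10.9010)/1.01=5.2315; Δ=(2.4752−10.9010)/(41.0400−27.0000)=-0.6001; B=V−Δ·S=26.8360
Node (1,1) S=54.7200: V=(p*·0.0000+(1−p*)·2.4752)/1.01=0.8169; Δ=(0.0000−2.4752)/(62.3808−41.0400)=-0.1160; B=V−Δ·S=7.1637
Node (0,0) S=48.0000: V=(p*·0.8169+(1−p*)·5.2315)/1.01=2.2658; Δ=(0.8169−5.2315)/(54.7200−36.0000)=-0.2358; B=V−Δ·S=13.5853
Self-financing check: at every node Δ·S+B equals the discounted successor values.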